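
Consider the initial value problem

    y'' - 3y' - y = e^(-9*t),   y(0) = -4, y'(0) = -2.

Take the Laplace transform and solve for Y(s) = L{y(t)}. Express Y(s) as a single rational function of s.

Y(s) = (-4*s^2 - 26*s + 91)/(s^3 + 6*s^2 - 28*s - 9)

Transform both sides with L{·}.
The derivative rules (L{y''} = s^2 Y - s·y(0) - y'(0) and L{y'} = sY - y(0), with y(0) = -4, y'(0) = -2) turn the left side into (s^2 - 3*s - 1)Y - (-4*s + 10).
The right side is L{e^(-9*t)} = 1/(s + 9).
So (s^2 - 3*s - 1)Y = 1/(s + 9) + (-4*s + 10).
Solve for Y(s) and write it as one ratio of polynomials.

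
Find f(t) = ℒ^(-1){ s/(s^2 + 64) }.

Since L{cos(8t)} = s/(s^2 + 64), the inverse is cos(8*t).

f(t) = cos(8*t)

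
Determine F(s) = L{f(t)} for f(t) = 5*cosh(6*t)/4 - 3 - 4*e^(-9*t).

F(s) = 5*s/(4*(s^2 - 36)) - 4/(s + 9) - 3/s

By linearity of the Laplace transform, transform each term separately.
(-4)·[L{e^(-9t)} = 1/(s + 9)]; L{-3} = -3/s; (5/4)·[L{cosh(6t)} = s/(s^2 - 36)].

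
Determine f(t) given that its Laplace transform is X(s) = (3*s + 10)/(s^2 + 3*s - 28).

Factor the denominator: s^2 + 3*s - 28 = (s - 4)*(s + 7).
Partial fraction decomposition gives [1/(s + 7)] + [2/(s - 4)].
Invert each term: 1/(s + 7) ↔ e^(-7t); 2/(s - 4) ↔ 2e^(4t).

f(t) = 2*exp(4*t) + exp(-7*t)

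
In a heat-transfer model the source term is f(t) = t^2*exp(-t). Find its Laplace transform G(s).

G(s) = 2/(s + 1)^3

L{e^(-t)} = 1/(s + 1).
Then apply L{t^2·g(t)} = (-1)^2 d^2/ds^2[H(s)] with H(s) = 1/(s + 1):
differentiating 2 times and applying the sign gives 2/(s + 1)^3.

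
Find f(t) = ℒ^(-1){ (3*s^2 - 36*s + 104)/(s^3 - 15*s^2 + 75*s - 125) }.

f(t) = -t^2*exp(5*t)/2 - 6*t*exp(5*t) + 3*exp(5*t)

Factor the denominator: s^3 - 15*s^2 + 75*s - 125 = (s - 5)^3.
Partial fraction decomposition gives [3/(s - 5)] + [-6/(s - 5)^2] + [-1/(s - 5)^3].
Invert each term: 3/(s - 5) ↔ 3e^(5t); -6/(s - 5)^2 ↔ -6t·e^(5t); -1/(s - 5)^3 ↔ (-1/2)t^2·e^(5t).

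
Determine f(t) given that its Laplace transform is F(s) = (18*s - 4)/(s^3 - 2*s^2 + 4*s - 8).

Factor the denominator: s^3 - 2*s^2 + 4*s - 8 = (s - 2)*(s^2 + 4).
Partial fraction decomposition gives [4/(s - 2)] + [-4*s/(s^2 + 4)] + [10/(s^2 + 4)].
Invert each term: 4/(s - 2) ↔ 4e^(2t); -4·s/(s^2 + 4) ↔ -4cos(2t); 5·2/(s^2 + 4) ↔ 5sin(2t).

f(t) = 4*exp(2*t) + 5*sin(2*t) - 4*cos(2*t)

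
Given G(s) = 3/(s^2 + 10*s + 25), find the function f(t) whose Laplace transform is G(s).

Rewrite the denominator: s^2 + 10*s + 25 = (s + 5)^2.
The form in (s + 5) signals a first-shifting-theorem factor e^(-5t).
Since L{t} = 1!/s^2 = 1/s^2, the inverse is t*e^(-5*t), scaled by 3.

f(t) = 3*t*exp(-5*t)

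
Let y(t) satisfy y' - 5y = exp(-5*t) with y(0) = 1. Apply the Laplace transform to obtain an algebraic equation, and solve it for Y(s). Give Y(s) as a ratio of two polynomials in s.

Laplace-transform each side.
Using L{y'} = sY - y(0) = sY - 1, the left side becomes (s - 5)Y - (1).
The right side is L{exp(-5*t)} = 1/(s + 5).
So (s - 5)Y = 1/(s + 5) + (1).
Isolate Y and clear denominators.

Y(s) = (s + 6)/(s^2 - 25)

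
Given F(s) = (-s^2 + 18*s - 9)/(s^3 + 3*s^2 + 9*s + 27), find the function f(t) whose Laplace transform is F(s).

Factor the denominator: s^3 + 3*s^2 + 9*s + 27 = (s + 3)*(s^2 + 9).
Partial fraction decomposition gives [-4/(s + 3)] + [3*s/(s^2 + 9)] + [9/(s^2 + 9)].
Invert each term: -4/(s + 3) ↔ -4e^(-3t); 3·s/(s^2 + 9) ↔ 3cos(3t); 3·3/(s^2 + 9) ↔ 3sin(3t).

f(t) = 3*sin(3*t) + 3*cos(3*t) - 4*exp(-3*t)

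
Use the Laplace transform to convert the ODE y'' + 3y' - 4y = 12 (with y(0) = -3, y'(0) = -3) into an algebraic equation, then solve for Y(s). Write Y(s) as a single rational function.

Take the Laplace transform of both sides.
With L{y''} = s^2 Y - s·y(0) - y'(0) and L{y'} = sY - y(0), with y(0) = -3, y'(0) = -3: the LHS transforms to (s^2 + 3*s - 4)Y - (-3*s - 12).
The right side is L{12} = 12/s.
So (s^2 + 3*s - 4)Y = 12/s + (-3*s - 12).
Isolate Y and clear denominators.

Y(s) = (-3*s^2 - 12*s + 12)/(s^3 + 3*s^2 - 4*s)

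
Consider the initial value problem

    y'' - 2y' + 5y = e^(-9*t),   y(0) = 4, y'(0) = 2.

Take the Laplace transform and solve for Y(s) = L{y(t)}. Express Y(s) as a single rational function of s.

Take the Laplace transform of both sides.
The derivative rules (L{y''} = s^2 Y - s·y(0) - y'(0) and L{y'} = sY - y(0), with y(0) = 4, y'(0) = 2) turn the left side into (s^2 - 2*s + 5)Y - (4*s - 6).
The right side is L{e^(-9*t)} = 1/(s + 9).
So (s^2 - 2*s + 5)Y = 1/(s + 9) + (4*s - 6).
Divide through and combine into a single rational function.

Y(s) = (4*s^2 + 30*s - 53)/(s^3 + 7*s^2 - 13*s + 45)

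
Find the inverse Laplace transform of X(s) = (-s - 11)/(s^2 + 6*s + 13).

Complete the square in the denominator: s^2 + 6*s + 13 = (s + 3)^2 + 2^2.
Split the numerator to match: -s - 11 = -1·(s + 3) - 4·2.
Invert each term: -1·(s + 3)/((s + 3)^2 + 4) ↔ -e^(-3t)cos(2t); -4·2/((s + 3)^2 + 4) ↔ -4e^(-3t)sin(2t).

-4*exp(-3*t)*sin(2*t) - exp(-3*t)*cos(2*t)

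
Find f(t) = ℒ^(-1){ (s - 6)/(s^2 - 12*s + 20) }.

Rewrite the denominator: s^2 - 12*s + 20 = (s - 6)^2 - 16.
The form in (s - 6) signals a first-shifting-theorem factor e^(6t).
Since L{cosh(4t)} = s/(s^2 - 16), the inverse is e^(6*t)*cosh(4*t).

f(t) = exp(6*t)*cosh(4*t)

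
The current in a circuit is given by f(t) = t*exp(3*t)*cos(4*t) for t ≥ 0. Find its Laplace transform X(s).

L{cos(4t)} = s/(s^2 + 16).
Multiplying by e^(3t) shifts s → s - 3, so L{exp(3*t)*cos(4*t)} = (s - 3)/((s - 3)^2 + 16).
Then apply L{t·g(t)} = -d/ds[G(s)] with G(s) = (s - 3)/((s - 3)^2 + 16):
differentiating 1 time and applying the sign gives (s - 7)*(s + 1)/(s^2 - 6*s + 25)^2.

X(s) = (s - 7)*(s + 1)/(s^2 - 6*s + 25)^2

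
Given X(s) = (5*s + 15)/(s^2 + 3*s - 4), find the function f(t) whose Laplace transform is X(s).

f(t) = 4*exp(t) + exp(-4*t)

Factor the denominator: s^2 + 3*s - 4 = (s - 1)*(s + 4).
Partial fraction decomposition gives [4/(s - 1)] + [1/(s + 4)].
Invert each term: 4/(s - 1) ↔ 4e^(t); 1/(s + 4) ↔ e^(-4t).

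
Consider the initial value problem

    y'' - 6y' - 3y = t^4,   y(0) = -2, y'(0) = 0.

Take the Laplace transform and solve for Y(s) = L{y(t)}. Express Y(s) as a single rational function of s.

Y(s) = (-2*s^6 + 12*s^5 + 24)/(s^7 - 6*s^6 - 3*s^5)

Transform both sides with L{·}.
Using L{y''} = s^2 Y - s·y(0) - y'(0) and L{y'} = sY - y(0), with y(0) = -2, y'(0) = 0, the left side becomes (s^2 - 6*s - 3)Y - (-2*s + 12).
The right side is L{t^4} = 24/s^5.
So (s^2 - 6*s - 3)Y = 24/s^5 + (-2*s + 12).
Solve for Y(s) and write it as one ratio of polynomials.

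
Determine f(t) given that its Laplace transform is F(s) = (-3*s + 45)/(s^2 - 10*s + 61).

f(t) = 5*exp(5*t)*sin(6*t) - 3*exp(5*t)*cos(6*t)

Complete the square in the denominator: s^2 - 10*s + 61 = (s - 5)^2 + 6^2.
Split the numerator to match: -3*s + 45 = -3·(s - 5) + 5·6.
Invert each term: -3·(s - 5)/((s - 5)^2 + 36) ↔ -3e^(5t)cos(6t); 5·6/((s - 5)^2 + 36) ↔ 5e^(5t)sin(6t).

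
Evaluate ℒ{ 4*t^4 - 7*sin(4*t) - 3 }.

The transform is linear, so treat each term independently.
L{-3} = -3/s; (4)·[L{t^4} = 4!/s^5 = 24/s^5]; (-7)·[L{sin(4t)} = 4/(s^2 + 16)].

-28/(s^2 + 16) - 3/s + 96/s^5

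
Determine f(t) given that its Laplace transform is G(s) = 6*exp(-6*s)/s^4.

f(t) = Heaviside(t - 6)*((t - 6)^3)

The factor e^(-6s) signals a time shift by c = 6 (second shifting theorem).
L{t^3} = 3!/s^4 = 6/s^4, so L^-1{6/s^4} = t^3.
Hence the inverse is u(t - 6) times that function evaluated at t - 6.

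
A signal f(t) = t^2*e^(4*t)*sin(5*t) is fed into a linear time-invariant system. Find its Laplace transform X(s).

X(s) = 10*(3*s^2 - 24*s + 23)/(s^2 - 8*s + 41)^3

L{sin(5t)} = 5/(s^2 + 25).
Multiplying by e^(4t) shifts s → s - 4, so L{e^(4*t)*sin(5*t)} = 5/((s - 4)^2 + 25).
Then apply L{t^2·g(t)} = (-1)^2 d^2/ds^2[G(s)] with G(s) = 5/((s - 4)^2 + 25):
differentiating 2 times and applying the sign gives 10*(3*s^2 - 24*s + 23)/(s^2 - 8*s + 41)^3.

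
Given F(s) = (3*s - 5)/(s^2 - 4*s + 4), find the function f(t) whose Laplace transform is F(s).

f(t) = t*exp(2*t) + 3*exp(2*t)

Factor the denominator: s^2 - 4*s + 4 = (s - 2)^2.
Partial fraction decomposition gives [3/(s - 2)] + [(s - 2)^(-2)].
Invert each term: 3/(s - 2) ↔ 3e^(2t); 1/(s - 2)^2 ↔ t·e^(2t).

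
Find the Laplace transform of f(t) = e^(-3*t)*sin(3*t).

L{sin(3t)} = 3/(s^2 + 9).
By the first shifting theorem, multiplying by e^(-3t) replaces s with s + 3.

3/((s + 3)^2 + 9)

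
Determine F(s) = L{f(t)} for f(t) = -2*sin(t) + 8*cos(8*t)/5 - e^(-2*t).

By linearity of the Laplace transform, transform each term separately.
(8/5)·[L{cos(8t)} = s/(s^2 + 64)]; (-1)·[L{e^(-2t)} = 1/(s + 2)]; (-2)·[L{sin(t)} = 1/(s^2 + 1)].

F(s) = 8*s/(5*(s^2 + 64)) - 2/(s^2 + 1) - 1/(s + 2)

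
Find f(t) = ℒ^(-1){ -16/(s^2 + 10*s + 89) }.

Rewrite the denominator: s^2 + 10*s + 89 = (s + 5)^2 + 64.
The form in (s + 5) signals a first-shifting-theorem factor e^(-5t).
Since L{sin(8t)} = 8/(s^2 + 64), the inverse is e^(-5*t)*sin(8*t), scaled by -2.

f(t) = -2*exp(-5*t)*sin(8*t)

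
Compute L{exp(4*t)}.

L{1} = 1/s.
By the first shifting theorem, multiplying by e^(4t) replaces s with s - 4.

1/(s - 4)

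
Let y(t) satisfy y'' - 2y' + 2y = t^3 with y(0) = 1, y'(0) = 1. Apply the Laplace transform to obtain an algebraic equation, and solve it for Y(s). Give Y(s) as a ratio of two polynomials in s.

Transform both sides with L{·}.
With L{y''} = s^2 Y - s·y(0) - y'(0) and L{y'} = sY - y(0), with y(0) = 1, y'(0) = 1: the LHS transforms to (s^2 - 2*s + 2)Y - (s - 1).
The right side is L{t^3} = 6/s^4.
So (s^2 - 2*s + 2)Y = 6/s^4 + (s - 1).
Isolate Y and clear denominators.

Y(s) = (s^5 - s^4 + 6)/(s^6 - 2*s^5 + 2*s^4)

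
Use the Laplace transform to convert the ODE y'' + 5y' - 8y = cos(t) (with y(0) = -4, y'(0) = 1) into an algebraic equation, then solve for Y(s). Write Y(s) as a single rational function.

Y(s) = (-4*s^3 - 19*s^2 - 3*s - 19)/(s^4 + 5*s^3 - 7*s^2 + 5*s - 8)

Apply the Laplace transform to the equation.
The derivative rules (L{y''} = s^2 Y - s·y(0) - y'(0) and L{y'} = sY - y(0), with y(0) = -4, y'(0) = 1) turn the left side into (s^2 + 5*s - 8)Y - (-4*s - 19).
The right side is L{cos(t)} = s/(s^2 + 1).
So (s^2 + 5*s - 8)Y = s/(s^2 + 1) + (-4*s - 19).
Solve for Y(s) and write it as one ratio of polynomials.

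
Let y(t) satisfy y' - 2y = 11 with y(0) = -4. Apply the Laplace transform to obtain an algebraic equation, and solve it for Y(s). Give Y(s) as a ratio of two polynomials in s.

Y(s) = (-4*s + 11)/(s^2 - 2*s)

Laplace-transform each side.
Using L{y'} = sY - y(0) = sY - (-4), the left side becomes (s - 2)Y - (-4).
The right side is L{11} = 11/s.
So (s - 2)Y = 11/s + (-4).
Isolate Y and clear denominators.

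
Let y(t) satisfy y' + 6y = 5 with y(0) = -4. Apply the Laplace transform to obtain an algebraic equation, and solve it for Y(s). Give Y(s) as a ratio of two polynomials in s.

Apply the Laplace transform to the equation.
The derivative rules (L{y'} = sY - y(0) = sY - (-4)) turn the left side into (s + 6)Y - (-4).
The right side is L{5} = 5/s.
So (s + 6)Y = 5/s + (-4).
Isolate Y and clear denominators.

Y(s) = (-4*s + 5)/(s^2 + 6*s)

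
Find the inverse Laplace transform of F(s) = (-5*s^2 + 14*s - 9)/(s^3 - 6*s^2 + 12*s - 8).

-t^2*exp(2*t)/2 - 6*t*exp(2*t) - 5*exp(2*t)

Factor the denominator: s^3 - 6*s^2 + 12*s - 8 = (s - 2)^3.
Partial fraction decomposition gives [-5/(s - 2)] + [-6/(s - 2)^2] + [-1/(s - 2)^3].
Invert each term: -5/(s - 2) ↔ -5e^(2t); -6/(s - 2)^2 ↔ -6t·e^(2t); -1/(s - 2)^3 ↔ (-1/2)t^2·e^(2t).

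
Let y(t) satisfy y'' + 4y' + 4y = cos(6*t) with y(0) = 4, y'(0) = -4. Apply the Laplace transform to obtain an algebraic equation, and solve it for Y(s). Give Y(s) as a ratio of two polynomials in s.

Y(s) = (4*s^3 + 12*s^2 + 145*s + 432)/(s^4 + 4*s^3 + 40*s^2 + 144*s + 144)

Apply the Laplace transform to the equation.
The derivative rules (L{y''} = s^2 Y - s·y(0) - y'(0) and L{y'} = sY - y(0), with y(0) = 4, y'(0) = -4) turn the left side into (s^2 + 4*s + 4)Y - (4*s + 12).
The right side is L{cos(6*t)} = s/(s^2 + 36).
So (s^2 + 4*s + 4)Y = s/(s^2 + 36) + (4*s + 12).
Isolate Y and clear denominators.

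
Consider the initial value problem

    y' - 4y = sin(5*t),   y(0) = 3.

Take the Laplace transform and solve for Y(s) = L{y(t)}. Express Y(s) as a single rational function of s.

Apply the Laplace transform to the equation.
Using L{y'} = sY - y(0) = sY - 3, the left side becomes (s - 4)Y - (3).
The right side is L{sin(5*t)} = 5/(s^2 + 25).
So (s - 4)Y = 5/(s^2 + 25) + (3).
Isolate Y and clear denominators.

Y(s) = (3*s^2 + 80)/(s^3 - 4*s^2 + 25*s - 100)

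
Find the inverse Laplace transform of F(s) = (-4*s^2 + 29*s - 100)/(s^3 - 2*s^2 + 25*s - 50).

-2*exp(2*t) + 5*sin(5*t) - 2*cos(5*t)

Factor the denominator: s^3 - 2*s^2 + 25*s - 50 = (s - 2)*(s^2 + 25).
Partial fraction decomposition gives [-2/(s - 2)] + [-2*s/(s^2 + 25)] + [25/(s^2 + 25)].
Invert each term: -2/(s - 2) ↔ -2e^(2t); -2·s/(s^2 + 25) ↔ -2cos(5t); 5·5/(s^2 + 25) ↔ 5sin(5t).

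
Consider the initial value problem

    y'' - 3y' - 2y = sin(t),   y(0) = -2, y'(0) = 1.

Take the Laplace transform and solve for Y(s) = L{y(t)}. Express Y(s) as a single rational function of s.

Take the Laplace transform of both sides.
The derivative rules (L{y''} = s^2 Y - s·y(0) - y'(0) and L{y'} = sY - y(0), with y(0) = -2, y'(0) = 1) turn the left side into (s^2 - 3*s - 2)Y - (-2*s + 7).
The right side is L{sin(t)} = 1/(s^2 + 1).
So (s^2 - 3*s - 2)Y = 1/(s^2 + 1) + (-2*s + 7).
Divide through and combine into a single rational function.

Y(s) = (-2*s^3 + 7*s^2 - 2*s + 8)/(s^4 - 3*s^3 - s^2 - 3*s - 2)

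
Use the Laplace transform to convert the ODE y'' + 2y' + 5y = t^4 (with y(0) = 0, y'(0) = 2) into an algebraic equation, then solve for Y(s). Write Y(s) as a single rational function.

Y(s) = (2*s^5 + 24)/(s^7 + 2*s^6 + 5*s^5)

Transform both sides with L{·}.
The derivative rules (L{y''} = s^2 Y - s·y(0) - y'(0) and L{y'} = sY - y(0), with y(0) = 0, y'(0) = 2) turn the left side into (s^2 + 2*s + 5)Y - (2).
The right side is L{t^4} = 24/s^5.
So (s^2 + 2*s + 5)Y = 24/s^5 + (2).
Solve for Y(s) and write it as one ratio of polynomials.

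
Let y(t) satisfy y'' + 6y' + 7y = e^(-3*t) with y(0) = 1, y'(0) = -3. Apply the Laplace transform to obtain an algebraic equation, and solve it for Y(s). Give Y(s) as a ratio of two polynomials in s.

Y(s) = (s^2 + 6*s + 10)/(s^3 + 9*s^2 + 25*s + 21)

Laplace-transform each side.
Using L{y''} = s^2 Y - s·y(0) - y'(0) and L{y'} = sY - y(0), with y(0) = 1, y'(0) = -3, the left side becomes (s^2 + 6*s + 7)Y - (s + 3).
The right side is L{e^(-3*t)} = 1/(s + 3).
So (s^2 + 6*s + 7)Y = 1/(s + 3) + (s + 3).
Isolate Y and clear denominators.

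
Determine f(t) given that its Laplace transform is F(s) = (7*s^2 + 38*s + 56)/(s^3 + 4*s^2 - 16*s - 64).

f(t) = -2*t*exp(-4*t) + 5*exp(4*t) + 2*exp(-4*t)

Factor the denominator: s^3 + 4*s^2 - 16*s - 64 = (s - 4)*(s + 4)^2.
Partial fraction decomposition gives [2/(s + 4)] + [-2/(s + 4)^2] + [5/(s - 4)].
Invert each term: 2/(s + 4) ↔ 2e^(-4t); -2/(s + 4)^2 ↔ -2t·e^(-4t); 5/(s - 4) ↔ 5e^(4t).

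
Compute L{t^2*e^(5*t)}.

L{e^(5t)} = 1/(s - 5).
Then apply L{t^2·g(t)} = (-1)^2 d^2/ds^2[H(s)] with H(s) = 1/(s - 5):
differentiating 2 times and applying the sign gives 2/(s - 5)^3.

2/(s - 5)^3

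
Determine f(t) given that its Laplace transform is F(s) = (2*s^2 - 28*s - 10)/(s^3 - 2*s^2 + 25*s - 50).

Factor the denominator: s^3 - 2*s^2 + 25*s - 50 = (s - 2)*(s^2 + 25).
Partial fraction decomposition gives [-2/(s - 2)] + [4*s/(s^2 + 25)] + [-20/(s^2 + 25)].
Invert each term: -2/(s - 2) ↔ -2e^(2t); 4·s/(s^2 + 25) ↔ 4cos(5t); -4·5/(s^2 + 25) ↔ -4sin(5t).

f(t) = -2*exp(2*t) - 4*sin(5*t) + 4*cos(5*t)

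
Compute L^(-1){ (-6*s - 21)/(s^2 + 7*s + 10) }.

-3*exp(-2*t) - 3*exp(-5*t)

Factor the denominator: s^2 + 7*s + 10 = (s + 2)*(s + 5).
Partial fraction decomposition gives [-3/(s + 5)] + [-3/(s + 2)].
Invert each term: -3/(s + 5) ↔ -3e^(-5t); -3/(s + 2) ↔ -3e^(-2t).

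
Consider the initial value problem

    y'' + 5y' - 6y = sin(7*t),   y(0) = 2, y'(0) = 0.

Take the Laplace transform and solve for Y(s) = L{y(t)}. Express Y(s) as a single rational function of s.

Transform both sides with L{·}.
The derivative rules (L{y''} = s^2 Y - s·y(0) - y'(0) and L{y'} = sY - y(0), with y(0) = 2, y'(0) = 0) turn the left side into (s^2 + 5*s - 6)Y - (2*s + 10).
The right side is L{sin(7*t)} = 7/(s^2 + 49).
So (s^2 + 5*s - 6)Y = 7/(s^2 + 49) + (2*s + 10).
Isolate Y and clear denominators.

Y(s) = (2*s^3 + 10*s^2 + 98*s + 497)/(s^4 + 5*s^3 + 43*s^2 + 245*s - 294)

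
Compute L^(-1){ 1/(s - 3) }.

exp(3*t)

Since L{e^(3t)} = 1/(s - 3), the inverse is e^(3*t).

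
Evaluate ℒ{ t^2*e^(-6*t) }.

2/(s + 6)^3

L{e^(-6t)} = 1/(s + 6).
Then apply L{t^2·g(t)} = (-1)^2 d^2/ds^2[H(s)] with H(s) = 1/(s + 6):
differentiating 2 times and applying the sign gives 2/(s + 6)^3.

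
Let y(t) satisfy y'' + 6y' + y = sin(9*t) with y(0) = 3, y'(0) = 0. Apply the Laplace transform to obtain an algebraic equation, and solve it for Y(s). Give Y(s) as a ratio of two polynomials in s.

Take the Laplace transform of both sides.
With L{y''} = s^2 Y - s·y(0) - y'(0) and L{y'} = sY - y(0), with y(0) = 3, y'(0) = 0: the LHS transforms to (s^2 + 6*s + 1)Y - (3*s + 18).
The right side is L{sin(9*t)} = 9/(s^2 + 81).
So (s^2 + 6*s + 1)Y = 9/(s^2 + 81) + (3*s + 18).
Solve for Y(s) and write it as one ratio of polynomials.

Y(s) = (3*s^3 + 18*s^2 + 243*s + 1467)/(s^4 + 6*s^3 + 82*s^2 + 486*s + 81)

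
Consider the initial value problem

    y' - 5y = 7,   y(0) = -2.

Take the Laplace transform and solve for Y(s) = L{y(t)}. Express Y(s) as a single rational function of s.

Apply the Laplace transform to the equation.
With L{y'} = sY - y(0) = sY - (-2): the LHS transforms to (s - 5)Y - (-2).
The right side is L{7} = 7/s.
So (s - 5)Y = 7/s + (-2).
Solve for Y(s) and write it as one ratio of polynomials.

Y(s) = (-2*s + 7)/(s^2 - 5*s)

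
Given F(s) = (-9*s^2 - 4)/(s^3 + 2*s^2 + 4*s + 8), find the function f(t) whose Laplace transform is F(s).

f(t) = 4*sin(2*t) - 4*cos(2*t) - 5*exp(-2*t)

Factor the denominator: s^3 + 2*s^2 + 4*s + 8 = (s + 2)*(s^2 + 4).
Partial fraction decomposition gives [-5/(s + 2)] + [-4*s/(s^2 + 4)] + [8/(s^2 + 4)].
Invert each term: -5/(s + 2) ↔ -5e^(-2t); -4·s/(s^2 + 4) ↔ -4cos(2t); 4·2/(s^2 + 4) ↔ 4sin(2t).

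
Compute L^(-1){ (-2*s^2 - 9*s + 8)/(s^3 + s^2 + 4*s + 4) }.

Factor the denominator: s^3 + s^2 + 4*s + 4 = (s + 1)*(s^2 + 4).
Partial fraction decomposition gives [3/(s + 1)] + [-5*s/(s^2 + 4)] + [-4/(s^2 + 4)].
Invert each term: 3/(s + 1) ↔ 3e^(-t); -5·s/(s^2 + 4) ↔ -5cos(2t); -2·2/(s^2 + 4) ↔ -2sin(2t).

-2*sin(2*t) - 5*cos(2*t) + 3*exp(-t)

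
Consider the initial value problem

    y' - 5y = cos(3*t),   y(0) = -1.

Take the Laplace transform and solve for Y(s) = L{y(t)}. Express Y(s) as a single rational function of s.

Take the Laplace transform of both sides.
Using L{y'} = sY - y(0) = sY - (-1), the left side becomes (s - 5)Y - (-1).
The right side is L{cos(3*t)} = s/(s^2 + 9).
So (s - 5)Y = s/(s^2 + 9) + (-1).
Divide through and combine into a single rational function.

Y(s) = (-s^2 + s - 9)/(s^3 - 5*s^2 + 9*s - 45)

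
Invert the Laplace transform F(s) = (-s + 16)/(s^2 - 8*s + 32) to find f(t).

f(t) = 3*exp(4*t)*sin(4*t) - exp(4*t)*cos(4*t)

Complete the square in the denominator: s^2 - 8*s + 32 = (s - 4)^2 + 4^2.
Split the numerator to match: -s + 16 = -1·(s - 4) + 3·4.
Invert each term: -1·(s - 4)/((s - 4)^2 + 16) ↔ -e^(4t)cos(4t); 3·4/((s - 4)^2 + 16) ↔ 3e^(4t)sin(4t).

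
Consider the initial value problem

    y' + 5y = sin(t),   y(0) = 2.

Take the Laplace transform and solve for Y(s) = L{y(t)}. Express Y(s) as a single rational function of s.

Y(s) = (2*s^2 + 3)/(s^3 + 5*s^2 + s + 5)

Transform both sides with L{·}.
With L{y'} = sY - y(0) = sY - 2: the LHS transforms to (s + 5)Y - (2).
The right side is L{sin(t)} = 1/(s^2 + 1).
So (s + 5)Y = 1/(s^2 + 1) + (2).
Solve for Y(s) and write it as one ratio of polynomials.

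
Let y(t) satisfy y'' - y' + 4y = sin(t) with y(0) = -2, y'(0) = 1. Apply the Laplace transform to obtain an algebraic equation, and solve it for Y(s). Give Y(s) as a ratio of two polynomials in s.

Laplace-transform each side.
With L{y''} = s^2 Y - s·y(0) - y'(0) and L{y'} = sY - y(0), with y(0) = -2, y'(0) = 1: the LHS transforms to (s^2 - s + 4)Y - (-2*s + 3).
The right side is L{sin(t)} = 1/(s^2 + 1).
So (s^2 - s + 4)Y = 1/(s^2 + 1) + (-2*s + 3).
Solve for Y(s) and write it as one ratio of polynomials.

Y(s) = (-2*s^3 + 3*s^2 - 2*s + 4)/(s^4 - s^3 + 5*s^2 - s + 4)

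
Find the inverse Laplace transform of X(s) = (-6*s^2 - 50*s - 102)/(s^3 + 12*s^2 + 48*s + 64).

Factor the denominator: s^3 + 12*s^2 + 48*s + 64 = (s + 4)^3.
Partial fraction decomposition gives [-6/(s + 4)] + [-2/(s + 4)^2] + [2/(s + 4)^3].
Invert each term: -6/(s + 4) ↔ -6e^(-4t); -2/(s + 4)^2 ↔ -2t·e^(-4t); 2/(s + 4)^3 ↔ (1)t^2·e^(-4t).

t^2*exp(-4*t) - 2*t*exp(-4*t) - 6*exp(-4*t)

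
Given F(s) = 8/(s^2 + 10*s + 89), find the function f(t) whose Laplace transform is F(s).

Rewrite the denominator: s^2 + 10*s + 89 = (s + 5)^2 + 64.
The form in (s + 5) signals a first-shifting-theorem factor e^(-5t).
Since L{sin(8t)} = 8/(s^2 + 64), the inverse is e^(-5*t)*sin(8*t).

f(t) = exp(-5*t)*sin(8*t)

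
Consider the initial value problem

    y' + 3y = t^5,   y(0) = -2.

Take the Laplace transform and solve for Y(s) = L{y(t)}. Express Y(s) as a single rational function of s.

Y(s) = (-2*s^6 + 120)/(s^7 + 3*s^6)

Apply the Laplace transform to the equation.
The derivative rules (L{y'} = sY - y(0) = sY - (-2)) turn the left side into (s + 3)Y - (-2).
The right side is L{t^5} = 120/s^6.
So (s + 3)Y = 120/s^6 + (-2).
Isolate Y and clear denominators.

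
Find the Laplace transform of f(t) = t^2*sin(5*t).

10*(3*s^2 - 25)/(s^2 + 25)^3

L{sin(5t)} = 5/(s^2 + 25).
Then apply L{t^2·g(t)} = (-1)^2 d^2/ds^2[G(s)] with G(s) = 5/(s^2 + 25):
differentiating 2 times and applying the sign gives 10*(3*s^2 - 25)/(s^2 + 25)^3.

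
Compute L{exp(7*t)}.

1/(s - 7)

L{e^(7t)} = 1/(s - 7).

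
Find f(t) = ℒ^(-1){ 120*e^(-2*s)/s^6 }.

The factor e^(-2s) signals a time shift by c = 2 (second shifting theorem).
L{t^5} = 5!/s^6 = 120/s^6, so L^-1{120/s^6} = t^5.
Hence the inverse is u(t - 2) times that function evaluated at t - 2.

f(t) = Heaviside(t - 2)*((t - 2)^5)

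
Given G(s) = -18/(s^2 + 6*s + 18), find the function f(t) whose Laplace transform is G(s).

Rewrite the denominator: s^2 + 6*s + 18 = (s + 3)^2 + 9.
The form in (s + 3) signals a first-shifting-theorem factor e^(-3t).
Since L{sin(3t)} = 3/(s^2 + 9), the inverse is exp(-3*t)*sin(3*t), scaled by -6.

f(t) = -6*exp(-3*t)*sin(3*t)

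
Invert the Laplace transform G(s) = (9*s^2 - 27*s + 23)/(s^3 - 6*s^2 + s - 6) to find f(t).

Factor the denominator: s^3 - 6*s^2 + s - 6 = (s - 6)*(s^2 + 1).
Partial fraction decomposition gives [5/(s - 6)] + [4*s/(s^2 + 1)] + [-3/(s^2 + 1)].
Invert each term: 5/(s - 6) ↔ 5e^(6t); 4·s/(s^2 + 1) ↔ 4cos(t); -3·1/(s^2 + 1) ↔ -3sin(t).

f(t) = 5*exp(6*t) - 3*sin(t) + 4*cos(t)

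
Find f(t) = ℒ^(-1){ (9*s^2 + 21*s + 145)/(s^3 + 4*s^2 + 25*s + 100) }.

f(t) = sin(5*t) + 4*cos(5*t) + 5*exp(-4*t)

Factor the denominator: s^3 + 4*s^2 + 25*s + 100 = (s + 4)*(s^2 + 25).
Partial fraction decomposition gives [5/(s + 4)] + [4*s/(s^2 + 25)] + [5/(s^2 + 25)].
Invert each term: 5/(s + 4) ↔ 5e^(-4t); 4·s/(s^2 + 25) ↔ 4cos(5t); 1·5/(s^2 + 25) ↔ sin(5t).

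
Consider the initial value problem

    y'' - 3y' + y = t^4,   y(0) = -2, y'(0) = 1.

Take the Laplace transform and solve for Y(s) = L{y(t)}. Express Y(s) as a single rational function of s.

Y(s) = (-2*s^6 + 7*s^5 + 24)/(s^7 - 3*s^6 + s^5)

Apply the Laplace transform to the equation.
Using L{y''} = s^2 Y - s·y(0) - y'(0) and L{y'} = sY - y(0), with y(0) = -2, y'(0) = 1, the left side becomes (s^2 - 3*s + 1)Y - (-2*s + 7).
The right side is L{t^4} = 24/s^5.
So (s^2 - 3*s + 1)Y = 24/s^5 + (-2*s + 7).
Divide through and combine into a single rational function.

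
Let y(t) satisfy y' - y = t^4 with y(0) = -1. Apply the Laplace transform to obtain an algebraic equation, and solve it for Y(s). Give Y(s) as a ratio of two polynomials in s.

Apply the Laplace transform to the equation.
The derivative rules (L{y'} = sY - y(0) = sY - (-1)) turn the left side into (s - 1)Y - (-1).
The right side is L{t^4} = 24/s^5.
So (s - 1)Y = 24/s^5 + (-1).
Isolate Y and clear denominators.

Y(s) = (-s^5 + 24)/(s^6 - s^5)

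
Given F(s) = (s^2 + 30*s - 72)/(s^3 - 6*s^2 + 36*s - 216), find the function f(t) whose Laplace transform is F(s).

f(t) = 2*exp(6*t) + 4*sin(6*t) - cos(6*t)

Factor the denominator: s^3 - 6*s^2 + 36*s - 216 = (s - 6)*(s^2 + 36).
Partial fraction decomposition gives [2/(s - 6)] + [-s/(s^2 + 36)] + [24/(s^2 + 36)].
Invert each term: 2/(s - 6) ↔ 2e^(6t); -1·s/(s^2 + 36) ↔ -cos(6t); 4·6/(s^2 + 36) ↔ 4sin(6t).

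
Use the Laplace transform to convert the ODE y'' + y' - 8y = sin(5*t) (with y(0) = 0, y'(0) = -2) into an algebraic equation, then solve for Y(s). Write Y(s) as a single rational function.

Transform both sides with L{·}.
The derivative rules (L{y''} = s^2 Y - s·y(0) - y'(0) and L{y'} = sY - y(0), with y(0) = 0, y'(0) = -2) turn the left side into (s^2 + s - 8)Y - (-2).
The right side is L{sin(5*t)} = 5/(s^2 + 25).
So (s^2 + s - 8)Y = 5/(s^2 + 25) + (-2).
Solve for Y(s) and write it as one ratio of polynomials.

Y(s) = (-2*s^2 - 45)/(s^4 + s^3 + 17*s^2 + 25*s - 200)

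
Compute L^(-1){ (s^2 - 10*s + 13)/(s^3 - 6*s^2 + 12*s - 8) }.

-3*t^2*exp(2*t)/2 - 6*t*exp(2*t) + exp(2*t)

Factor the denominator: s^3 - 6*s^2 + 12*s - 8 = (s - 2)^3.
Partial fraction decomposition gives [1/(s - 2)] + [-6/(s - 2)^2] + [-3/(s - 2)^3].
Invert each term: 1/(s - 2) ↔ e^(2t); -6/(s - 2)^2 ↔ -6t·e^(2t); -3/(s - 2)^3 ↔ (-3/2)t^2·e^(2t).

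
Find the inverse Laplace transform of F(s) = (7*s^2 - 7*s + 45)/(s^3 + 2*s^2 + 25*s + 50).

Factor the denominator: s^3 + 2*s^2 + 25*s + 50 = (s + 2)*(s^2 + 25).
Partial fraction decomposition gives [3/(s + 2)] + [4*s/(s^2 + 25)] + [-15/(s^2 + 25)].
Invert each term: 3/(s + 2) ↔ 3e^(-2t); 4·s/(s^2 + 25) ↔ 4cos(5t); -3·5/(s^2 + 25) ↔ -3sin(5t).

-3*sin(5*t) + 4*cos(5*t) + 3*exp(-2*t)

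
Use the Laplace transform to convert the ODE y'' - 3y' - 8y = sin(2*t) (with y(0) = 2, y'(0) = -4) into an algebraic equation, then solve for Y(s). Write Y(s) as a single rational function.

Apply the Laplace transform to the equation.
With L{y''} = s^2 Y - s·y(0) - y'(0) and L{y'} = sY - y(0), with y(0) = 2, y'(0) = -4: the LHS transforms to (s^2 - 3*s - 8)Y - (2*s - 10).
The right side is L{sin(2*t)} = 2/(s^2 + 4).
So (s^2 - 3*s - 8)Y = 2/(s^2 + 4) + (2*s - 10).
Solve for Y(s) and write it as one ratio of polynomials.

Y(s) = (2*s^3 - 10*s^2 + 8*s - 38)/(s^4 - 3*s^3 - 4*s^2 - 12*s - 32)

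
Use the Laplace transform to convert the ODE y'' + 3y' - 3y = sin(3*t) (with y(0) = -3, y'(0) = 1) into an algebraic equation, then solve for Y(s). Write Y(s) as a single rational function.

Transform both sides with L{·}.
The derivative rules (L{y''} = s^2 Y - s·y(0) - y'(0) and L{y'} = sY - y(0), with y(0) = -3, y'(0) = 1) turn the left side into (s^2 + 3*s - 3)Y - (-3*s - 8).
The right side is L{sin(3*t)} = 3/(s^2 + 9).
So (s^2 + 3*s - 3)Y = 3/(s^2 + 9) + (-3*s - 8).
Isolate Y and clear denominators.

Y(s) = (-3*s^3 - 8*s^2 - 27*s - 69)/(s^4 + 3*s^3 + 6*s^2 + 27*s - 27)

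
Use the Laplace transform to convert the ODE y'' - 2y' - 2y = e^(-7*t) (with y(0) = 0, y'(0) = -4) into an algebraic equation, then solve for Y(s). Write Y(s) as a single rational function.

Y(s) = (-4*s - 27)/(s^3 + 5*s^2 - 16*s - 14)

Laplace-transform each side.
With L{y''} = s^2 Y - s·y(0) - y'(0) and L{y'} = sY - y(0), with y(0) = 0, y'(0) = -4: the LHS transforms to (s^2 - 2*s - 2)Y - (-4).
The right side is L{e^(-7*t)} = 1/(s + 7).
So (s^2 - 2*s - 2)Y = 1/(s + 7) + (-4).
Solve for Y(s) and write it as one ratio of polynomials.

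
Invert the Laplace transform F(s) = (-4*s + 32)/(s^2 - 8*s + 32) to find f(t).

Complete the square in the denominator: s^2 - 8*s + 32 = (s - 4)^2 + 4^2.
Split the numerator to match: -4*s + 32 = -4·(s - 4) + 4·4.
Invert each term: -4·(s - 4)/((s - 4)^2 + 16) ↔ -4e^(4t)cos(4t); 4·4/((s - 4)^2 + 16) ↔ 4e^(4t)sin(4t).

f(t) = 4*exp(4*t)*sin(4*t) - 4*exp(4*t)*cos(4*t)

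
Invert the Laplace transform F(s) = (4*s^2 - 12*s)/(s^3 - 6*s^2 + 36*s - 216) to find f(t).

f(t) = exp(6*t) + sin(6*t) + 3*cos(6*t)

Factor the denominator: s^3 - 6*s^2 + 36*s - 216 = (s - 6)*(s^2 + 36).
Partial fraction decomposition gives [1/(s - 6)] + [3*s/(s^2 + 36)] + [6/(s^2 + 36)].
Invert each term: 1/(s - 6) ↔ e^(6t); 3·s/(s^2 + 36) ↔ 3cos(6t); 1·6/(s^2 + 36) ↔ sin(6t).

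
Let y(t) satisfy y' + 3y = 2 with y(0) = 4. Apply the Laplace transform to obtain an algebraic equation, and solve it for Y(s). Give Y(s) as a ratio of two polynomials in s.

Y(s) = (4*s + 2)/(s^2 + 3*s)

Apply the Laplace transform to the equation.
Using L{y'} = sY - y(0) = sY - 4, the left side becomes (s + 3)Y - (4).
The right side is L{2} = 2/s.
So (s + 3)Y = 2/s + (4).
Isolate Y and clear denominators.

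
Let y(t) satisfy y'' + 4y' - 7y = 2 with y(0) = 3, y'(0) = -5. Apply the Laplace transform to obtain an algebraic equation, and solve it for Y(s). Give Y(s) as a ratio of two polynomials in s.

Y(s) = (3*s^2 + 7*s + 2)/(s^3 + 4*s^2 - 7*s)

Laplace-transform each side.
Using L{y''} = s^2 Y - s·y(0) - y'(0) and L{y'} = sY - y(0), with y(0) = 3, y'(0) = -5, the left side becomes (s^2 + 4*s - 7)Y - (3*s + 7).
The right side is L{2} = 2/s.
So (s^2 + 4*s - 7)Y = 2/s + (3*s + 7).
Solve for Y(s) and write it as one ratio of polynomials.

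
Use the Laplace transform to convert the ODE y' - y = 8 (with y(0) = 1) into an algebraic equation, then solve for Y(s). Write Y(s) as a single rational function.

Y(s) = (s + 8)/(s^2 - s)

Laplace-transform each side.
With L{y'} = sY - y(0) = sY - 1: the LHS transforms to (s - 1)Y - (1).
The right side is L{8} = 8/s.
So (s - 1)Y = 8/s + (1).
Solve for Y(s) and write it as one ratio of polynomials.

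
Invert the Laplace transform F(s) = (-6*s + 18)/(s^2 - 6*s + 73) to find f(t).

f(t) = -6*exp(3*t)*cos(8*t)

Rewrite the denominator: s^2 - 6*s + 73 = (s - 3)^2 + 64.
The form in (s - 3) signals a first-shifting-theorem factor e^(3t).
Since L{cos(8t)} = s/(s^2 + 64), the inverse is e^(3*t)*cos(8*t), scaled by -6.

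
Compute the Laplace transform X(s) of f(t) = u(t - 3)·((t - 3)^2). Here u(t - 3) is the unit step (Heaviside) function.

By the second shifting theorem, L{u(t - c)·g(t - c)} = e^(-cs)·G(s) with c = 3 and G(s) = L{g(t)}.
L{t^2} = 2!/s^3 = 2/s^3.

X(s) = 2*exp(-3*s)/s^3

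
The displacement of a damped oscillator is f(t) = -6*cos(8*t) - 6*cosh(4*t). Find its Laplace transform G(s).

G(s) = -6*s/(s^2 + 64) - 6*s/(s^2 - 16)

The transform is linear, so treat each term independently.
(-6)·[L{cosh(4t)} = s/(s^2 - 16)]; (-6)·[L{cos(8t)} = s/(s^2 + 64)].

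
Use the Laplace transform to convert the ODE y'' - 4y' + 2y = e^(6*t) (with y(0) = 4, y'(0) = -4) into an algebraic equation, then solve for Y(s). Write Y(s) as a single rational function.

Transform both sides with L{·}.
The derivative rules (L{y''} = s^2 Y - s·y(0) - y'(0) and L{y'} = sY - y(0), with y(0) = 4, y'(0) = -4) turn the left side into (s^2 - 4*s + 2)Y - (4*s - 20).
The right side is L{e^(6*t)} = 1/(s - 6).
So (s^2 - 4*s + 2)Y = 1/(s - 6) + (4*s - 20).
Solve for Y(s) and write it as one ratio of polynomials.

Y(s) = (4*s^2 - 44*s + 121)/(s^3 - 10*s^2 + 26*s - 12)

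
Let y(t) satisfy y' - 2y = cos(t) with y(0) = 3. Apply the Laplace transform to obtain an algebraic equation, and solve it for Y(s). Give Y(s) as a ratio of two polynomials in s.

Apply the Laplace transform to the equation.
Using L{y'} = sY - y(0) = sY - 3, the left side becomes (s - 2)Y - (3).
The right side is L{cos(t)} = s/(s^2 + 1).
So (s - 2)Y = s/(s^2 + 1) + (3).
Isolate Y and clear denominators.

Y(s) = (3*s^2 + s + 3)/(s^3 - 2*s^2 + s - 2)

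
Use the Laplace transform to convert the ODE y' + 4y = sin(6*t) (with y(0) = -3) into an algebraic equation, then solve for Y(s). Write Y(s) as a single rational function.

Laplace-transform each side.
The derivative rules (L{y'} = sY - y(0) = sY - (-3)) turn the left side into (s + 4)Y - (-3).
The right side is L{sin(6*t)} = 6/(s^2 + 36).
So (s + 4)Y = 6/(s^2 + 36) + (-3).
Solve for Y(s) and write it as one ratio of polynomials.

Y(s) = (-3*s^2 - 102)/(s^3 + 4*s^2 + 36*s + 144)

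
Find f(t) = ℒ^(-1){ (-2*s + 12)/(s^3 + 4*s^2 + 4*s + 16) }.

Factor the denominator: s^3 + 4*s^2 + 4*s + 16 = (s + 4)*(s^2 + 4).
Partial fraction decomposition gives [1/(s + 4)] + [-s/(s^2 + 4)] + [2/(s^2 + 4)].
Invert each term: 1/(s + 4) ↔ e^(-4t); -1·s/(s^2 + 4) ↔ -cos(2t); 1·2/(s^2 + 4) ↔ sin(2t).

f(t) = sin(2*t) - cos(2*t) + exp(-4*t)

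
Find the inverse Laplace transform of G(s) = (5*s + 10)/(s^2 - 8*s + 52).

Complete the square in the denominator: s^2 - 8*s + 52 = (s - 4)^2 + 6^2.
Split the numerator to match: 5*s + 10 = 5·(s - 4) + 5·6.
Invert each term: 5·(s - 4)/((s - 4)^2 + 36) ↔ 5e^(4t)cos(6t); 5·6/((s - 4)^2 + 36) ↔ 5e^(4t)sin(6t).

5*exp(4*t)*sin(6*t) + 5*exp(4*t)*cos(6*t)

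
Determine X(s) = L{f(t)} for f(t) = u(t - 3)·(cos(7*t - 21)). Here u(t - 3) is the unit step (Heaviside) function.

X(s) = s*exp(-3*s)/(s^2 + 49)

By the second shifting theorem, L{u(t - c)·g(t - c)} = e^(-cs)·G(s) with c = 3 and G(s) = L{g(t)}.
L{cos(7t)} = s/(s^2 + 49).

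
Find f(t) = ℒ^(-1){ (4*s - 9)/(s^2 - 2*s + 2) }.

Complete the square in the denominator: s^2 - 2*s + 2 = (s - 1)^2 + 1^2.
Split the numerator to match: 4*s - 9 = 4·(s - 1) - 5·1.
Invert each term: 4·(s - 1)/((s - 1)^2 + 1) ↔ 4e^(t)cos(t); -5·1/((s - 1)^2 + 1) ↔ -5e^(t)sin(t).

f(t) = -5*exp(t)*sin(t) + 4*exp(t)*cos(t)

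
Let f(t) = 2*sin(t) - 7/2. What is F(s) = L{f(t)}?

By linearity of the Laplace transform, transform each term separately.
(2)·[L{sin(t)} = 1/(s^2 + 1)]; L{-7/2} = (-7/2)/s.

F(s) = 2/(s^2 + 1) - 7/(2*s)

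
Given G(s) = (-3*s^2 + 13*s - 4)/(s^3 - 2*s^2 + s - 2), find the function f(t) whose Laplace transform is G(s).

f(t) = 2*exp(2*t) + 3*sin(t) - 5*cos(t)

Factor the denominator: s^3 - 2*s^2 + s - 2 = (s - 2)*(s^2 + 1).
Partial fraction decomposition gives [2/(s - 2)] + [-5*s/(s^2 + 1)] + [3/(s^2 + 1)].
Invert each term: 2/(s - 2) ↔ 2e^(2t); -5·s/(s^2 + 1) ↔ -5cos(t); 3·1/(s^2 + 1) ↔ 3sin(t).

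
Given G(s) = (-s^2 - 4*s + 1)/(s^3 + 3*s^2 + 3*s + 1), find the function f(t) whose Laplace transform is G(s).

f(t) = 2*t^2*exp(-t) - 2*t*exp(-t) - exp(-t)

Factor the denominator: s^3 + 3*s^2 + 3*s + 1 = (s + 1)^3.
Partial fraction decomposition gives [-1/(s + 1)] + [-2/(s + 1)^2] + [4/(s + 1)^3].
Invert each term: -1/(s + 1) ↔ -e^(-t); -2/(s + 1)^2 ↔ -2t·e^(-t); 4/(s + 1)^3 ↔ (2)t^2·e^(-t).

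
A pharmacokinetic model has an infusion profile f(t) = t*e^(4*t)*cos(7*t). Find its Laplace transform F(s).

L{cos(7t)} = s/(s^2 + 49).
Multiplying by e^(4t) shifts s → s - 4, so L{e^(4*t)*cos(7*t)} = (s - 4)/((s - 4)^2 + 49).
Then apply L{t·g(t)} = -d/ds[G(s)] with G(s) = (s - 4)/((s - 4)^2 + 49):
differentiating 1 time and applying the sign gives (s - 11)*(s + 3)/(s^2 - 8*s + 65)^2.

F(s) = (s - 11)*(s + 3)/(s^2 - 8*s + 65)^2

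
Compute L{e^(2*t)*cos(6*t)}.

L{cos(6t)} = s/(s^2 + 36).
By the first shifting theorem, multiplying by e^(2t) replaces s with s - 2.

(s - 2)/((s - 2)^2 + 36)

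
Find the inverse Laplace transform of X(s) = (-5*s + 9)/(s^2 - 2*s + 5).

2*exp(t)*sin(2*t) - 5*exp(t)*cos(2*t)

Complete the square in the denominator: s^2 - 2*s + 5 = (s - 1)^2 + 2^2.
Split the numerator to match: -5*s + 9 = -5·(s - 1) + 2·2.
Invert each term: -5·(s - 1)/((s - 1)^2 + 4) ↔ -5e^(t)cos(2t); 2·2/((s - 1)^2 + 4) ↔ 2e^(t)sin(2t).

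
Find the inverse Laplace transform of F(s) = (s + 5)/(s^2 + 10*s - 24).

exp(-5*t)*cosh(7*t)

Rewrite the denominator: s^2 + 10*s - 24 = (s + 5)^2 - 49.
The form in (s + 5) signals a first-shifting-theorem factor e^(-5t).
Since L{cosh(7t)} = s/(s^2 - 49), the inverse is e^(-5*t)*cosh(7*t).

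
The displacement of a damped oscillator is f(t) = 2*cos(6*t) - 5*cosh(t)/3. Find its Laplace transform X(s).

The transform is linear, so treat each term independently.
(-5/3)·[L{cosh(t)} = s/(s^2 - 1)]; (2)·[L{cos(6t)} = s/(s^2 + 36)].

X(s) = 2*s/(s^2 + 36) - 5*s/(3*(s^2 - 1))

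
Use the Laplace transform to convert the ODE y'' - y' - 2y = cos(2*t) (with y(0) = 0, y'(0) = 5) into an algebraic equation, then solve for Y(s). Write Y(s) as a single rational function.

Y(s) = (5*s^2 + s + 20)/(s^4 - s^3 + 2*s^2 - 4*s - 8)

Take the Laplace transform of both sides.
Using L{y''} = s^2 Y - s·y(0) - y'(0) and L{y'} = sY - y(0), with y(0) = 0, y'(0) = 5, the left side becomes (s^2 - s - 2)Y - (5).
The right side is L{cos(2*t)} = s/(s^2 + 4).
So (s^2 - s - 2)Y = s/(s^2 + 4) + (5).
Isolate Y and clear denominators.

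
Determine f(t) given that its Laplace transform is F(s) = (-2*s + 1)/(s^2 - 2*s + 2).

f(t) = -exp(t)*sin(t) - 2*exp(t)*cos(t)

Complete the square in the denominator: s^2 - 2*s + 2 = (s - 1)^2 + 1^2.
Split the numerator to match: -2*s + 1 = -2·(s - 1) - 1·1.
Invert each term: -2·(s - 1)/((s - 1)^2 + 1) ↔ -2e^(t)cos(t); -1·1/((s - 1)^2 + 1) ↔ -e^(t)sin(t).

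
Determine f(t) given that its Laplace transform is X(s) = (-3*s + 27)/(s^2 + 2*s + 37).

Complete the square in the denominator: s^2 + 2*s + 37 = (s + 1)^2 + 6^2.
Split the numerator to match: -3*s + 27 = -3·(s + 1) + 5·6.
Invert each term: -3·(s + 1)/((s + 1)^2 + 36) ↔ -3e^(-t)cos(6t); 5·6/((s + 1)^2 + 36) ↔ 5e^(-t)sin(6t).

f(t) = 5*exp(-t)*sin(6*t) - 3*exp(-t)*cos(6*t)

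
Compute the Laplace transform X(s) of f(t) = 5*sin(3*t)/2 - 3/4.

The transform is linear, so treat each term independently.
L{-3/4} = (-3/4)/s; (5/2)·[L{sin(3t)} = 3/(s^2 + 9)].

X(s) = 15/(2*(s^2 + 9)) - 3/(4*s)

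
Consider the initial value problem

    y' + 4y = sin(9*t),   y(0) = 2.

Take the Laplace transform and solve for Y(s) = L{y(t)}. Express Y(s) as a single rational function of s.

Laplace-transform each side.
With L{y'} = sY - y(0) = sY - 2: the LHS transforms to (s + 4)Y - (2).
The right side is L{sin(9*t)} = 9/(s^2 + 81).
So (s + 4)Y = 9/(s^2 + 81) + (2).
Isolate Y and clear denominators.

Y(s) = (2*s^2 + 171)/(s^3 + 4*s^2 + 81*s + 324)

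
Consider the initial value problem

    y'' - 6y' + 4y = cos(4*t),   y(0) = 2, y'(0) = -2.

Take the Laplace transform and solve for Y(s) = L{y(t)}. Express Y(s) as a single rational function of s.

Y(s) = (2*s^3 - 14*s^2 + 33*s - 224)/(s^4 - 6*s^3 + 20*s^2 - 96*s + 64)

Transform both sides with L{·}.
The derivative rules (L{y''} = s^2 Y - s·y(0) - y'(0) and L{y'} = sY - y(0), with y(0) = 2, y'(0) = -2) turn the left side into (s^2 - 6*s + 4)Y - (2*s - 14).
The right side is L{cos(4*t)} = s/(s^2 + 16).
So (s^2 - 6*s + 4)Y = s/(s^2 + 16) + (2*s - 14).
Solve for Y(s) and write it as one ratio of polynomials.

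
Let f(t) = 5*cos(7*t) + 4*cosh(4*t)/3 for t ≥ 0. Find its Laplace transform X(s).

X(s) = 5*s/(s^2 + 49) + 4*s/(3*(s^2 - 16))

The transform is linear, so treat each term independently.
(5)·[L{cos(7t)} = s/(s^2 + 49)]; (4/3)·[L{cosh(4t)} = s/(s^2 - 16)].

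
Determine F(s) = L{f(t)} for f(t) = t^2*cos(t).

L{cos(t)} = s/(s^2 + 1).
Then apply L{t^2·g(t)} = (-1)^2 d^2/ds^2[G(s)] with G(s) = s/(s^2 + 1):
differentiating 2 times and applying the sign gives 2*s*(s^2 - 3)/(s^2 + 1)^3.

F(s) = 2*s*(s^2 - 3)/(s^2 + 1)^3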